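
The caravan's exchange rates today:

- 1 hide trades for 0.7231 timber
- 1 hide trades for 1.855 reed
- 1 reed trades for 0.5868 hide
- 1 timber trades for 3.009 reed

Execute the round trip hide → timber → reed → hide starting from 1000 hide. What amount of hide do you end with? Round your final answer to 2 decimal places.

1276.76

1000 hide × 0.7231 = 723.1 timber
723.1 timber × 3.009 = 2175.8079 reed
2175.8079 reed × 0.5868 = 1276.76407572 hide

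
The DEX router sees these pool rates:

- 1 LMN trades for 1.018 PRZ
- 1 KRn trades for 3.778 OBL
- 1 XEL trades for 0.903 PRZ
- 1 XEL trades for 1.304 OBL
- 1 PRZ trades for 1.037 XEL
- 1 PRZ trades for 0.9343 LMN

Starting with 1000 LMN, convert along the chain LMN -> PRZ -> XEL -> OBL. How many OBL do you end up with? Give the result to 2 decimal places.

1376.59

1000 LMN × 1.018 = 1018 PRZ
1018 PRZ × 1.037 = 1055.666 XEL
1055.666 XEL × 1.304 = 1376.588464 OBL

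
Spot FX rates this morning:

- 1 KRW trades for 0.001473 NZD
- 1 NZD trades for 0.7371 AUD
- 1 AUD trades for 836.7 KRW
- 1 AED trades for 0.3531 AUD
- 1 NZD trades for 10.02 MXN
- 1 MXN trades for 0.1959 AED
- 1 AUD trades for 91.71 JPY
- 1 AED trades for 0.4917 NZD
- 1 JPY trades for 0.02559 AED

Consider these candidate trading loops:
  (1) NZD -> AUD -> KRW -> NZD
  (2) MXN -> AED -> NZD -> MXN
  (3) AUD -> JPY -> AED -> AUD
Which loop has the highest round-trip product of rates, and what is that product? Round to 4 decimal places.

(1) 0.7371 × 836.7 × 0.001473 = 0.90845
(2) 0.1959 × 0.4917 × 10.02 = 0.96517
(3) 91.71 × 0.02559 × 0.3531 = 0.82868
Highest is cycle (2) at 0.9652 (≤1, no arbitrage).

0.9652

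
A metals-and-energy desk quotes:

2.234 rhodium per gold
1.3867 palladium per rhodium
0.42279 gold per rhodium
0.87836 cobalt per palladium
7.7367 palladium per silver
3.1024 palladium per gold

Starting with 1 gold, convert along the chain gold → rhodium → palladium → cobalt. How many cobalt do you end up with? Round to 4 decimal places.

2.7211

1 gold × 2.234 = 2.234 rhodium
2.234 rhodium × 1.3867 = 3.0978878 palladium
3.0978878 palladium × 0.87836 = 2.721060728008 cobalt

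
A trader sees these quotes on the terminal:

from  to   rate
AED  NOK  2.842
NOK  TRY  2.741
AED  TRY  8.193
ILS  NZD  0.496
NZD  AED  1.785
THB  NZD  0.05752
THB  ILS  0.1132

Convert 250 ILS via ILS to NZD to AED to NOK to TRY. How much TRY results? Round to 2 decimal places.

1724.22

250 ILS × 0.496 = 124 NZD
124 NZD × 1.785 = 221.34 AED
221.34 AED × 2.842 = 629.04828 NOK
629.04828 NOK × 2.741 = 1724.22133548 TRY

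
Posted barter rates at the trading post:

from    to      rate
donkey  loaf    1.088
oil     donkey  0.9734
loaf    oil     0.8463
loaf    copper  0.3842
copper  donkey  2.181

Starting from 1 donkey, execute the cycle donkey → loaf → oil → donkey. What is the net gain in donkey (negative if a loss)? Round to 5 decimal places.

1 donkey × 1.088 = 1.088 loaf
1.088 loaf × 0.8463 = 0.9207744 oil
0.9207744 oil × 0.9734 = 0.89628180096 donkey
Net change: 0.89628180096 − 1 = -0.10371819904 donkey

-0.10372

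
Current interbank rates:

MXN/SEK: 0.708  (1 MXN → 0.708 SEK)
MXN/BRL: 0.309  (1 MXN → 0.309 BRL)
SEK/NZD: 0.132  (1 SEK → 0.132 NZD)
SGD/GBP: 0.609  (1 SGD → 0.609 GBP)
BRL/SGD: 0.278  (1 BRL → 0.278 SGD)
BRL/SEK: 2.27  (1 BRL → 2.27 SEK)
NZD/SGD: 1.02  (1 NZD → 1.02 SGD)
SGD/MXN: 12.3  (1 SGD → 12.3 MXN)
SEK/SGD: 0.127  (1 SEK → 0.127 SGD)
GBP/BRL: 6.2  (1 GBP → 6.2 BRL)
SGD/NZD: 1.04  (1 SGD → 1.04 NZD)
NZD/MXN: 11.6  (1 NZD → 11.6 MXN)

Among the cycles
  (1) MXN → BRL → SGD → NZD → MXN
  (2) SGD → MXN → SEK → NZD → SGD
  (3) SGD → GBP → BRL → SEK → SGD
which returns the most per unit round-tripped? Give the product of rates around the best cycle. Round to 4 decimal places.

(1) 0.309 × 0.278 × 1.04 × 11.6 = 1.03632
(2) 12.3 × 0.708 × 0.132 × 1.02 = 1.17250
(3) 0.609 × 6.2 × 2.27 × 0.127 = 1.08853
Highest is cycle (2) at 1.1725 (>1, arbitrage).

1.1725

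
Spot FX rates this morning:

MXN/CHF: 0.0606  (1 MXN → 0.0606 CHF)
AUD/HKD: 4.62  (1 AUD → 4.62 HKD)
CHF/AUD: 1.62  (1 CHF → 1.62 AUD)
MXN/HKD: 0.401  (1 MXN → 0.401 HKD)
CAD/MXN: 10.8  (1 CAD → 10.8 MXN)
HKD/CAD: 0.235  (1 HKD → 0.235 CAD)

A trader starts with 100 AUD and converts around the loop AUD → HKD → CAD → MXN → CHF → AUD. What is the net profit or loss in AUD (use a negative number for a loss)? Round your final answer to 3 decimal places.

100 AUD × 4.62 = 462 HKD
462 HKD × 0.235 = 108.57 CAD
108.57 CAD × 10.8 = 1172.556 MXN
1172.556 MXN × 0.0606 = 71.0568936 CHF
71.0568936 CHF × 1.62 = 115.112167632 AUD
Net change: 115.112167632 − 100 = 15.112167632 AUD

15.112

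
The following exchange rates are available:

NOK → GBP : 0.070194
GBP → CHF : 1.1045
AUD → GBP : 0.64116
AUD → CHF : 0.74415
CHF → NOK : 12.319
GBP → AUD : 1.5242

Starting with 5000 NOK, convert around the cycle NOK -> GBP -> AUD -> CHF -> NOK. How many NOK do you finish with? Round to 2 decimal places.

4903.97

5000 NOK × 0.070194 = 350.97 GBP
350.97 GBP × 1.5242 = 534.948474 AUD
534.948474 AUD × 0.74415 = 398.0819069271 CHF
398.0819069271 CHF × 12.319 = 4903.9710114349449 NOK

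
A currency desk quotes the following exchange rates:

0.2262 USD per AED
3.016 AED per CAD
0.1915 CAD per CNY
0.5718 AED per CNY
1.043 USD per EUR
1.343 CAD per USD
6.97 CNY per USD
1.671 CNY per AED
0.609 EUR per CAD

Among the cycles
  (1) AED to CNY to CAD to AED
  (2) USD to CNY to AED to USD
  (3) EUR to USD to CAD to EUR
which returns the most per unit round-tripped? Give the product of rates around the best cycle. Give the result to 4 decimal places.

0.9651

(1) 1.671 × 0.1915 × 3.016 = 0.96511
(2) 6.97 × 0.5718 × 0.2262 = 0.90151
(3) 1.043 × 1.343 × 0.609 = 0.85306
Highest is cycle (1) at 0.9651 (≤1, no arbitrage).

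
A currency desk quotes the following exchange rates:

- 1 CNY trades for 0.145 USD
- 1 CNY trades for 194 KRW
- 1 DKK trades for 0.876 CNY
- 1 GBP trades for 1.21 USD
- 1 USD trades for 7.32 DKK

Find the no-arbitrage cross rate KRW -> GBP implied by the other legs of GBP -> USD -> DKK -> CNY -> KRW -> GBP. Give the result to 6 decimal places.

0.000664

Known legs of the cycle: 1.21 × 7.32 × 0.876 × 194 = 1505.2279968
For no arbitrage the full-cycle product must be 1, so the missing rate is 1 / 1505.2279968 ≈ 0.00066435.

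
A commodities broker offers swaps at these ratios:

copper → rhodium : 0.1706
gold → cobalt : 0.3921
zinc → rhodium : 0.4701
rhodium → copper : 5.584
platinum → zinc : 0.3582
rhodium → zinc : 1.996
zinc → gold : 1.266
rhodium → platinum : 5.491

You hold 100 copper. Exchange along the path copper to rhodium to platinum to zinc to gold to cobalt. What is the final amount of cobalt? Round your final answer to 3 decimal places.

100 copper × 0.1706 = 17.06 rhodium
17.06 rhodium × 5.491 = 93.67646 platinum
93.67646 platinum × 0.3582 = 33.554907972 zinc
33.554907972 zinc × 1.266 = 42.480513492552 gold
42.480513492552 gold × 0.3921 = 16.6566093404296392 cobalt

16.657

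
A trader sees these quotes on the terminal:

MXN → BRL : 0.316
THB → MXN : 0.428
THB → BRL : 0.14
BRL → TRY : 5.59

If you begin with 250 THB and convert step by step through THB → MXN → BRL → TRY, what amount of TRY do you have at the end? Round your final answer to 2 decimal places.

189.01

250 THB × 0.428 = 107 MXN
107 MXN × 0.316 = 33.812 BRL
33.812 BRL × 5.59 = 189.00908 TRY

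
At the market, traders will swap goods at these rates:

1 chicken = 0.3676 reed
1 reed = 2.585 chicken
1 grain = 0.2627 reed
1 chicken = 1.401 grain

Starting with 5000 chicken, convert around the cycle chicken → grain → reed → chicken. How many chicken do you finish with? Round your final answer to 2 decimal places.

5000 chicken × 1.401 = 7005 grain
7005 grain × 0.2627 = 1840.2135 reed
1840.2135 reed × 2.585 = 4756.9518975 chicken

4756.95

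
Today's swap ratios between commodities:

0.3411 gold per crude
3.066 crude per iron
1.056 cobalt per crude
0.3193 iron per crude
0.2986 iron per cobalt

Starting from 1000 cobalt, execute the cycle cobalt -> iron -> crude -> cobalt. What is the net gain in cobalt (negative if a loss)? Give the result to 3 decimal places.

-33.224

1000 cobalt × 0.2986 = 298.6 iron
298.6 iron × 3.066 = 915.5076 crude
915.5076 crude × 1.056 = 966.7760256 cobalt
Net change: 966.7760256 − 1000 = -33.2239744 cobalt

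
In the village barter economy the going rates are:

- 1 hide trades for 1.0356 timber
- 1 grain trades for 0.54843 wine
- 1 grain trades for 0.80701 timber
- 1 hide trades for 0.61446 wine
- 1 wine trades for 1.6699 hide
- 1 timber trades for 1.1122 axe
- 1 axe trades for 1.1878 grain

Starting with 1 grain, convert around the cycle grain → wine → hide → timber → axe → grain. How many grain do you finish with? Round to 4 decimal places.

1 grain × 0.54843 = 0.54843 wine
0.54843 wine × 1.6699 = 0.915823257 hide
0.915823257 hide × 1.0356 = 0.9484265649492 timber
0.9484265649492 timber × 1.1122 = 1.05484002553650024 axe
1.05484002553650024 axe × 1.1878 = 1.252938982332254985072 grain

1.2529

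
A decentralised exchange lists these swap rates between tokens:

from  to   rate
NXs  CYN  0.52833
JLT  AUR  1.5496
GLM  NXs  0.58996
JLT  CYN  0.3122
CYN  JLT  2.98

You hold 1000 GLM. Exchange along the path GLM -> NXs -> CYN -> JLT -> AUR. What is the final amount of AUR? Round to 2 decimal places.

1000 GLM × 0.58996 = 589.96 NXs
589.96 NXs × 0.52833 = 311.6935668 CYN
311.6935668 CYN × 2.98 = 928.846829064 JLT
928.846829064 JLT × 1.5496 = 1439.3410463175744 AUR

1439.34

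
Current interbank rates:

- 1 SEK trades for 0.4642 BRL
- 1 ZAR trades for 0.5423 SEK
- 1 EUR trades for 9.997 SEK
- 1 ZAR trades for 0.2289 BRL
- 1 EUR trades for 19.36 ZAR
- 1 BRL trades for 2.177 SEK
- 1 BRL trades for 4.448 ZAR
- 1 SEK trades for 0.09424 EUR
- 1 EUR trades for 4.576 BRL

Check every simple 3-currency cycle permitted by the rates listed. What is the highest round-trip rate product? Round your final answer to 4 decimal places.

1.1197

ZAR→SEK→BRL→ZAR: 0.5423 × 0.4642 × 4.448 = 1.11972
EUR→ZAR→SEK→EUR: 19.36 × 0.5423 × 0.09424 = 0.98942
EUR→BRL→SEK→EUR: 4.576 × 2.177 × 0.09424 = 0.93881
Maximum is ZAR→SEK→BRL→ZAR at 1.1197; arbitrage exists.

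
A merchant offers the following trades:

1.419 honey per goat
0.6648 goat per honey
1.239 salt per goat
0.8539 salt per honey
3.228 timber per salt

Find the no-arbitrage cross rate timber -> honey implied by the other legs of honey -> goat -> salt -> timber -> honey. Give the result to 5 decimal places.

Known legs of the cycle: 0.6648 × 1.239 × 3.228 = 2.6588622816
For no arbitrage the full-cycle product must be 1, so the missing rate is 1 / 2.6588622816 ≈ 0.3761007.

0.37610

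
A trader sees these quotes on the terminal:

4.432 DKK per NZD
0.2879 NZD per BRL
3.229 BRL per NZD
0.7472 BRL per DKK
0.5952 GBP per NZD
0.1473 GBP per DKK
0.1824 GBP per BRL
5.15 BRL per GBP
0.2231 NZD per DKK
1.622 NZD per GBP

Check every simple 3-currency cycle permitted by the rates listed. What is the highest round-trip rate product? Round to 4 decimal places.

1.0589

NZD→DKK→GBP→NZD: 4.432 × 0.1473 × 1.622 = 1.05890
BRL→GBP→NZD→BRL: 0.1824 × 1.622 × 3.229 = 0.95531
BRL→NZD→DKK→BRL: 0.2879 × 4.432 × 0.7472 = 0.95341
BRL→NZD→GBP→BRL: 0.2879 × 0.5952 × 5.15 = 0.88249
Maximum is NZD→DKK→GBP→NZD at 1.0589; arbitrage exists.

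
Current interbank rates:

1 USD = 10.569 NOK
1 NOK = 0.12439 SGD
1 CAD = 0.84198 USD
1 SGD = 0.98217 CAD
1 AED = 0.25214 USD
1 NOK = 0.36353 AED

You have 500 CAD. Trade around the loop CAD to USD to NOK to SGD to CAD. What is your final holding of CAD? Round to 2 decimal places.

500 CAD × 0.84198 = 420.99 USD
420.99 USD × 10.569 = 4449.44331 NOK
4449.44331 NOK × 0.12439 = 553.4662533309 SGD
553.4662533309 SGD × 0.98217 = 543.597950034010053 CAD

543.60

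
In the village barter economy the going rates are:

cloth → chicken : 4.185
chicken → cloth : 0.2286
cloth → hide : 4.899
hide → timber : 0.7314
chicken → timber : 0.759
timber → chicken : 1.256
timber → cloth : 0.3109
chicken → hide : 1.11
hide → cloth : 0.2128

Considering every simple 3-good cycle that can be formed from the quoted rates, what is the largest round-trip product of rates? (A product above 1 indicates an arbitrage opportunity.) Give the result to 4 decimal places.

1.1140

timber→cloth→hide→timber: 0.3109 × 4.899 × 0.7314 = 1.11399
timber→chicken→hide→timber: 1.256 × 1.11 × 0.7314 = 1.01969
cloth→chicken→hide→cloth: 4.185 × 1.11 × 0.2128 = 0.98853
timber→cloth→chicken→timber: 0.3109 × 4.185 × 0.759 = 0.98755
Maximum is timber→cloth→hide→timber at 1.1140; arbitrage exists.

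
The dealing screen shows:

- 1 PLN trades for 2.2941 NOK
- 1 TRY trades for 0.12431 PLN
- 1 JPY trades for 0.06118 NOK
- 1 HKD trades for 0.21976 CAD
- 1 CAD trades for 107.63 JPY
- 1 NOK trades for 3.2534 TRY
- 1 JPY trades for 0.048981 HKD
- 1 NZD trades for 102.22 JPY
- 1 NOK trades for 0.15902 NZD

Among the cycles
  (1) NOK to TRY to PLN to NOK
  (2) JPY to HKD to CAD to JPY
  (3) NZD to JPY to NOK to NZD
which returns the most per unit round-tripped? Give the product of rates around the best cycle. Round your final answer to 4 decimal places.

(1) 3.2534 × 0.12431 × 2.2941 = 0.92780
(2) 0.048981 × 0.21976 × 107.63 = 1.15854
(3) 102.22 × 0.06118 × 0.15902 = 0.99448
Highest is cycle (2) at 1.1585 (>1, arbitrage).

1.1585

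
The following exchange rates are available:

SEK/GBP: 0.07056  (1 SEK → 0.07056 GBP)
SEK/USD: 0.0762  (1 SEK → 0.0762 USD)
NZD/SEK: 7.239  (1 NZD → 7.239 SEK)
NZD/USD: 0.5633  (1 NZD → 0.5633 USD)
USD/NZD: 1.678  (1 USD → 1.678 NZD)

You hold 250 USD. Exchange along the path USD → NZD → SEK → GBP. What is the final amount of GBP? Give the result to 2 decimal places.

250 USD × 1.678 = 419.5 NZD
419.5 NZD × 7.239 = 3036.7605 SEK
3036.7605 SEK × 0.07056 = 214.27382088 GBP

214.27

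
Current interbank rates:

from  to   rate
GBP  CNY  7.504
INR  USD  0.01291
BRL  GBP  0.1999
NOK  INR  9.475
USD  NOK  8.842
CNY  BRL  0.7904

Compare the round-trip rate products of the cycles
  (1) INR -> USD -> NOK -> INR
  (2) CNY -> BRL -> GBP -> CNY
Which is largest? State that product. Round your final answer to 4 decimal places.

(1) 0.01291 × 8.842 × 9.475 = 1.08157
(2) 0.7904 × 0.1999 × 7.504 = 1.18564
Highest is cycle (2) at 1.1856 (>1, arbitrage).

1.1856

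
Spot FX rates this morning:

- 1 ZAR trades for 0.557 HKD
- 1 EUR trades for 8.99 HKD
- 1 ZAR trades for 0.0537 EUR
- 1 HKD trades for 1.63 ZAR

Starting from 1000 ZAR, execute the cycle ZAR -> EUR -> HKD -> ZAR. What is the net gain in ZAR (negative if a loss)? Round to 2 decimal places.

-213.10

1000 ZAR × 0.0537 = 53.7 EUR
53.7 EUR × 8.99 = 482.763 HKD
482.763 HKD × 1.63 = 786.90369 ZAR
Net change: 786.90369 − 1000 = -213.09631 ZAR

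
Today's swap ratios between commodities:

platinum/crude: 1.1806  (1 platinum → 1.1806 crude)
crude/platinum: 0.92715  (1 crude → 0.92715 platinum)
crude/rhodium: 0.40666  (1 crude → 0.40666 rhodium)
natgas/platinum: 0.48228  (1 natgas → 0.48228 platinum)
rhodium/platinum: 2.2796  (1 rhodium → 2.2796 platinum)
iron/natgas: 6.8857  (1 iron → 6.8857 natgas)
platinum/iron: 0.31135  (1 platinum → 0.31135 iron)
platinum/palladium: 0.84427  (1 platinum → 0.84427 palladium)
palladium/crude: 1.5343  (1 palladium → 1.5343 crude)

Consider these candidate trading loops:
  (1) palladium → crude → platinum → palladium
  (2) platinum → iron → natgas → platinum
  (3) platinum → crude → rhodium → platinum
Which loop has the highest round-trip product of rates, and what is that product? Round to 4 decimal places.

(1) 1.5343 × 0.92715 × 0.84427 = 1.20100
(2) 0.31135 × 6.8857 × 0.48228 = 1.03394
(3) 1.1806 × 0.40666 × 2.2796 = 1.09444
Highest is cycle (1) at 1.2010 (>1, arbitrage).

1.2010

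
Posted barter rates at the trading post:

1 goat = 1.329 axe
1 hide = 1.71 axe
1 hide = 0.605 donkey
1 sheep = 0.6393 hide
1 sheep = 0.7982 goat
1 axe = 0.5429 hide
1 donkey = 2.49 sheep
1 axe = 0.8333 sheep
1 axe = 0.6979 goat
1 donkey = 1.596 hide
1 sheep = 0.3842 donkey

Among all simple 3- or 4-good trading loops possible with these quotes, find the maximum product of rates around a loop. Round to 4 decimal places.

0.9631

donkey→sheep→hide→donkey: 2.49 × 0.6393 × 0.605 = 0.96307
axe→sheep→hide→axe: 0.8333 × 0.6393 × 1.71 = 0.91097
axe→sheep→goat→axe: 0.8333 × 0.7982 × 1.329 = 0.88397
axe→sheep→donkey→hide→axe: 0.8333 × 0.3842 × 1.596 × 1.71 = 0.87375
Maximum is donkey→sheep→hide→donkey at 0.9631; no arbitrage — every cycle loses value.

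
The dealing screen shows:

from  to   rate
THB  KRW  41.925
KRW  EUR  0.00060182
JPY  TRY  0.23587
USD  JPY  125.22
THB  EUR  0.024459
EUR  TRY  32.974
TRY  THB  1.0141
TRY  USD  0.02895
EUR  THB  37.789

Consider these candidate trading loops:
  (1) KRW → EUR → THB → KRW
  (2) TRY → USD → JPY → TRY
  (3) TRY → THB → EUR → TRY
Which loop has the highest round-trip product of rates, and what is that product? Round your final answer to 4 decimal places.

0.9535

(1) 0.00060182 × 37.789 × 41.925 = 0.95347
(2) 0.02895 × 125.22 × 0.23587 = 0.85506
(3) 1.0141 × 0.024459 × 32.974 = 0.81788
Highest is cycle (1) at 0.9535 (≤1, no arbitrage).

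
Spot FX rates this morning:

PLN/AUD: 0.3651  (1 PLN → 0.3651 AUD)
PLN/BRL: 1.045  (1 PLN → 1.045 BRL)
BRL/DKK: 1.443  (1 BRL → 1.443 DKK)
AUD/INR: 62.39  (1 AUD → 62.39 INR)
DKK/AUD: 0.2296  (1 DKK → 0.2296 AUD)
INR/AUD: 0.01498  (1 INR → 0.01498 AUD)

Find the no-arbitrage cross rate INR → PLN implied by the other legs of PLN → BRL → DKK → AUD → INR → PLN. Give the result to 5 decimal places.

Known legs of the cycle: 1.045 × 1.443 × 0.2296 × 62.39 = 21.60078284364
For no arbitrage the full-cycle product must be 1, so the missing rate is 1 / 21.60078284364 ≈ 0.0462946.

0.04629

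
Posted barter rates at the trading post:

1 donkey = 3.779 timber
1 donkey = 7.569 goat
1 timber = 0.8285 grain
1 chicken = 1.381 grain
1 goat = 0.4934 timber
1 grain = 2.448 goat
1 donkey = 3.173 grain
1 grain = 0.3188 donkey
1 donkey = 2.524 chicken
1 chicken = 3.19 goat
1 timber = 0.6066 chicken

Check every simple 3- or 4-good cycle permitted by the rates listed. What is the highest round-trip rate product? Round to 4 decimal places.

grain→donkey→chicken→grain: 0.3188 × 2.524 × 1.381 = 1.11122
grain→goat→timber→chicken→grain: 2.448 × 0.4934 × 0.6066 × 1.381 = 1.01183
grain→donkey→timber→chicken→grain: 0.3188 × 3.779 × 0.6066 × 1.381 = 1.00923
grain→goat→timber→grain: 2.448 × 0.4934 × 0.8285 = 1.00070
grain→donkey→timber→grain: 0.3188 × 3.779 × 0.8285 = 0.99813
grain→donkey→goat→timber→grain: 0.3188 × 7.569 × 0.4934 × 0.8285 = 0.98639
goat→timber→chicken→goat: 0.4934 × 0.6066 × 3.19 = 0.95476
Maximum is grain→donkey→chicken→grain at 1.1112; arbitrage exists.

1.1112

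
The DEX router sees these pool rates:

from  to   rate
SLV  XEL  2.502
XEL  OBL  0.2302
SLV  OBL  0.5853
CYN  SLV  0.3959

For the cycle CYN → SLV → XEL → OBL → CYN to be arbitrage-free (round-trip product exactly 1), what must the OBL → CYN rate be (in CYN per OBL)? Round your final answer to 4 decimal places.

Known legs of the cycle: 0.3959 × 2.502 × 0.2302 = 0.22802272236
For no arbitrage the full-cycle product must be 1, so the missing rate is 1 / 0.22802272236 ≈ 4.385528.

4.3855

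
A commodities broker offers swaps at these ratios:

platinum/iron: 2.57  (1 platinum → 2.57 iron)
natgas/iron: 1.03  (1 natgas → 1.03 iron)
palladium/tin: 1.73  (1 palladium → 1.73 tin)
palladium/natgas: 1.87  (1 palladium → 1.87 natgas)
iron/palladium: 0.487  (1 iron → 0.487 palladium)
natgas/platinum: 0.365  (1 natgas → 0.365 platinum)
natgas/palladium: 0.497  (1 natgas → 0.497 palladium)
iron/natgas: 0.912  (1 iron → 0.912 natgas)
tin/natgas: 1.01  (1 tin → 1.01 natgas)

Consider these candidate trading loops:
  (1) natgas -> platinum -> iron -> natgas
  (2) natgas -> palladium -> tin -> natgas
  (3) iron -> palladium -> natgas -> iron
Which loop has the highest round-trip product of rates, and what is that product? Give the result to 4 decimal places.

(1) 0.365 × 2.57 × 0.912 = 0.85550
(2) 0.497 × 1.73 × 1.01 = 0.86841
(3) 0.487 × 1.87 × 1.03 = 0.93801
Highest is cycle (3) at 0.9380 (≤1, no arbitrage).

0.9380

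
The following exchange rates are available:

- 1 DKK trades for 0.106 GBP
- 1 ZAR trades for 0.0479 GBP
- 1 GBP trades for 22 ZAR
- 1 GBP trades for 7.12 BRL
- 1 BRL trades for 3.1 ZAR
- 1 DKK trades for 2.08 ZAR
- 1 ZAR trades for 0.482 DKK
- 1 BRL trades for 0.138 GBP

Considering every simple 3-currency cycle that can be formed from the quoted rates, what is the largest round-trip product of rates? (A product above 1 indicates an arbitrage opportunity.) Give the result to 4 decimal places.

ZAR→DKK→GBP→ZAR: 0.482 × 0.106 × 22 = 1.12402
ZAR→GBP→BRL→ZAR: 0.0479 × 7.12 × 3.1 = 1.05725
Maximum is ZAR→DKK→GBP→ZAR at 1.1240; arbitrage exists.

1.1240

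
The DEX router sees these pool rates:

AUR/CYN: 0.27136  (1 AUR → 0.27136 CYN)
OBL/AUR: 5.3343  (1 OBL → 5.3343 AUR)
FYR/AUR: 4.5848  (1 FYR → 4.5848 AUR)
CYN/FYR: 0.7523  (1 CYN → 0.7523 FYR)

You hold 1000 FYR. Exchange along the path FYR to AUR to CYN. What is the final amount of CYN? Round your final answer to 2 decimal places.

1000 FYR × 4.5848 = 4584.8 AUR
4584.8 AUR × 0.27136 = 1244.131328 CYN

1244.13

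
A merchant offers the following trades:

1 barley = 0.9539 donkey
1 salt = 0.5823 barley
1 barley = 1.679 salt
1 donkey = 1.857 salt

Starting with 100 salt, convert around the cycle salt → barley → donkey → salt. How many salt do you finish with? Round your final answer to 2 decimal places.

103.15

100 salt × 0.5823 = 58.23 barley
58.23 barley × 0.9539 = 55.545597 donkey
55.545597 donkey × 1.857 = 103.148173629 salt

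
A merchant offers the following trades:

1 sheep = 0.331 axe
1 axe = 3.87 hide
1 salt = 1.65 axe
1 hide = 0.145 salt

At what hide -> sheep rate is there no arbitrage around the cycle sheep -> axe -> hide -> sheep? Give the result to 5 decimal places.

0.78066

Known legs of the cycle: 0.331 × 3.87 = 1.28097
For no arbitrage the full-cycle product must be 1, so the missing rate is 1 / 1.28097 ≈ 0.7806584.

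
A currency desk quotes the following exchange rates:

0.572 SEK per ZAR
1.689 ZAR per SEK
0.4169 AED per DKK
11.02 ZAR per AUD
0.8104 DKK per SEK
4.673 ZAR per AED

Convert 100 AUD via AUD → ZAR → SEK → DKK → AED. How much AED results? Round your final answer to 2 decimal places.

212.97

100 AUD × 11.02 = 1102 ZAR
1102 ZAR × 0.572 = 630.344 SEK
630.344 SEK × 0.8104 = 510.8307776 DKK
510.8307776 DKK × 0.4169 = 212.96535118144 AED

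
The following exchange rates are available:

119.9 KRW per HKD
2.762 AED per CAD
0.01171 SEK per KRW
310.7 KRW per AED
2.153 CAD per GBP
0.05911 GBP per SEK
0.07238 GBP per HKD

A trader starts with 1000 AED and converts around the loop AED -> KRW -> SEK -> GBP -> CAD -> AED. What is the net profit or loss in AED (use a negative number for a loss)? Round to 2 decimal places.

278.87

1000 AED × 310.7 = 310700 KRW
310700 KRW × 0.01171 = 3638.297 SEK
3638.297 SEK × 0.05911 = 215.05973567 GBP
215.05973567 GBP × 2.153 = 463.02361089751 CAD
463.02361089751 CAD × 2.762 = 1278.87121329892262 AED
Net change: 1278.87121329892262 − 1000 = 278.87121329892262 AED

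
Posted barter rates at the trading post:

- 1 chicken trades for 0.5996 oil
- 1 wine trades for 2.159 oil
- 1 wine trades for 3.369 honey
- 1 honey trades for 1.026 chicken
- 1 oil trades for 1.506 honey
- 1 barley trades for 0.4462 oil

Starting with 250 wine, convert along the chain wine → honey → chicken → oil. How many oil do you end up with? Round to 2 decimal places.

250 wine × 3.369 = 842.25 honey
842.25 honey × 1.026 = 864.1485 chicken
864.1485 chicken × 0.5996 = 518.1434406 oil

518.14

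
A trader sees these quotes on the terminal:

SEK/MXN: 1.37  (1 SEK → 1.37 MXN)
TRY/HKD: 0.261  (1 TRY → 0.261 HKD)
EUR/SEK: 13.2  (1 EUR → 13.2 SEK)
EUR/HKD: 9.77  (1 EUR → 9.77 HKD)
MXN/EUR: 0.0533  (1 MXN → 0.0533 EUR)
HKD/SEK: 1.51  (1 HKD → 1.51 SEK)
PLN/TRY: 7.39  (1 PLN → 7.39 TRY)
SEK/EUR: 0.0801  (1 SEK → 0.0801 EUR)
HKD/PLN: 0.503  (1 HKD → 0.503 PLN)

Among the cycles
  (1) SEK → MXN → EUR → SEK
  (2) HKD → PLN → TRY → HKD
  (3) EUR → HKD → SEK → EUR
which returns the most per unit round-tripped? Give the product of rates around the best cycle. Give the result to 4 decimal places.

(1) 1.37 × 0.0533 × 13.2 = 0.96388
(2) 0.503 × 7.39 × 0.261 = 0.97018
(3) 9.77 × 1.51 × 0.0801 = 1.18169
Highest is cycle (3) at 1.1817 (>1, arbitrage).

1.1817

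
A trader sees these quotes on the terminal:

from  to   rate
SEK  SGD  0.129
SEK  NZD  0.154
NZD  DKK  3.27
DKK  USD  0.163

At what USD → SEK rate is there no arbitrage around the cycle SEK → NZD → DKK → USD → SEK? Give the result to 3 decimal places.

12.183

Known legs of the cycle: 0.154 × 3.27 × 0.163 = 0.08208354
For no arbitrage the full-cycle product must be 1, so the missing rate is 1 / 0.08208354 ≈ 12.18271.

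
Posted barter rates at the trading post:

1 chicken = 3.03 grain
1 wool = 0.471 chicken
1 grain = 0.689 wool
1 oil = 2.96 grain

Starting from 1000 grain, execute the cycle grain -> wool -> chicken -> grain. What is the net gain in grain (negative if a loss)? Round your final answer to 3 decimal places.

-16.707

1000 grain × 0.689 = 689 wool
689 wool × 0.471 = 324.519 chicken
324.519 chicken × 3.03 = 983.29257 grain
Net change: 983.29257 − 1000 = -16.70743 grain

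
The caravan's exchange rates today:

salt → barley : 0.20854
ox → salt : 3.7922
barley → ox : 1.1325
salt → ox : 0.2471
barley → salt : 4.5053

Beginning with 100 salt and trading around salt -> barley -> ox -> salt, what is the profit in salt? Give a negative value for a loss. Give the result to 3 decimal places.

-10.439

100 salt × 0.20854 = 20.854 barley
20.854 barley × 1.1325 = 23.617155 ox
23.617155 ox × 3.7922 = 89.560975191 salt
Net change: 89.560975191 − 100 = -10.439024809 salt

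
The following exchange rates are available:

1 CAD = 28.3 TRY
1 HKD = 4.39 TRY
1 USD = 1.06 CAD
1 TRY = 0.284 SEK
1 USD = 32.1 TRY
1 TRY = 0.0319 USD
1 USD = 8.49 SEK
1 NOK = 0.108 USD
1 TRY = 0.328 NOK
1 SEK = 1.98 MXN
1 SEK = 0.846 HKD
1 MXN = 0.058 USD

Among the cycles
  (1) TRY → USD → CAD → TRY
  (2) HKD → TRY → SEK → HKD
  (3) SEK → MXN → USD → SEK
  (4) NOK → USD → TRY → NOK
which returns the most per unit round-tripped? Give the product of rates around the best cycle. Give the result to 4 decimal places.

1.1371

(1) 0.0319 × 1.06 × 28.3 = 0.95694
(2) 4.39 × 0.284 × 0.846 = 1.05476
(3) 1.98 × 0.058 × 8.49 = 0.97499
(4) 0.108 × 32.1 × 0.328 = 1.13711
Highest is cycle (4) at 1.1371 (>1, arbitrage).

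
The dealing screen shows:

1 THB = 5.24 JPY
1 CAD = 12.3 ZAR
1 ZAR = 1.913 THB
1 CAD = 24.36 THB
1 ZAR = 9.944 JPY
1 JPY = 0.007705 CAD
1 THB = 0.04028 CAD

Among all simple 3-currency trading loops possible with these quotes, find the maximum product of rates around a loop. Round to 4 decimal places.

THB→JPY→CAD→THB: 5.24 × 0.007705 × 24.36 = 0.98352
THB→CAD→ZAR→THB: 0.04028 × 12.3 × 1.913 = 0.94778
ZAR→JPY→CAD→ZAR: 9.944 × 0.007705 × 12.3 = 0.94241
Maximum is THB→JPY→CAD→THB at 0.9835; no arbitrage — every cycle loses value.

0.9835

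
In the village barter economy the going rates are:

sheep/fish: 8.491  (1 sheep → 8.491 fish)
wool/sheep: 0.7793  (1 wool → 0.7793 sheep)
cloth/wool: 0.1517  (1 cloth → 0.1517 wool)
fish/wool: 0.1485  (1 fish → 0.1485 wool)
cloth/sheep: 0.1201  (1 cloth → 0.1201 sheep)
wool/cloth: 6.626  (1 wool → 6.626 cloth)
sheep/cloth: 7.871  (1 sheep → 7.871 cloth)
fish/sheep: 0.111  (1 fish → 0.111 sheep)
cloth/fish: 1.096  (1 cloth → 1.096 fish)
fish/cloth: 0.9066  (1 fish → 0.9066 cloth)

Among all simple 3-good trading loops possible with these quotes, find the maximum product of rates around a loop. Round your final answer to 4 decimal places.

wool→cloth→fish→wool: 6.626 × 1.096 × 0.1485 = 1.07842
wool→sheep→fish→wool: 0.7793 × 8.491 × 0.1485 = 0.98263
cloth→fish→sheep→cloth: 1.096 × 0.111 × 7.871 = 0.95755
wool→sheep→cloth→wool: 0.7793 × 7.871 × 0.1517 = 0.93051
cloth→sheep→fish→cloth: 0.1201 × 8.491 × 0.9066 = 0.92452
Maximum is wool→cloth→fish→wool at 1.0784; arbitrage exists.

1.0784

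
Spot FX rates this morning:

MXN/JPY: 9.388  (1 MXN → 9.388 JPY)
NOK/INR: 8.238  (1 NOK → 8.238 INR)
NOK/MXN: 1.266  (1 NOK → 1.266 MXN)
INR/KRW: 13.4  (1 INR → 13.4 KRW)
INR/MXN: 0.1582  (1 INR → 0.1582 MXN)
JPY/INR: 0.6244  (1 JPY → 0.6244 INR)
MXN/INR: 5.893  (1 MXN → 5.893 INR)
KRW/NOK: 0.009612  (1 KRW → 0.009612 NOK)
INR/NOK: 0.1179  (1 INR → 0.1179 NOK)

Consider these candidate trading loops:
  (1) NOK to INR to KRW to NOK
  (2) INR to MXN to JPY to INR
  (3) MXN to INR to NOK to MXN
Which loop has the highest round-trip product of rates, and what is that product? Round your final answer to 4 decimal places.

1.0611

(1) 8.238 × 13.4 × 0.009612 = 1.06106
(2) 0.1582 × 9.388 × 0.6244 = 0.92735
(3) 5.893 × 0.1179 × 1.266 = 0.87960
Highest is cycle (1) at 1.0611 (>1, arbitrage).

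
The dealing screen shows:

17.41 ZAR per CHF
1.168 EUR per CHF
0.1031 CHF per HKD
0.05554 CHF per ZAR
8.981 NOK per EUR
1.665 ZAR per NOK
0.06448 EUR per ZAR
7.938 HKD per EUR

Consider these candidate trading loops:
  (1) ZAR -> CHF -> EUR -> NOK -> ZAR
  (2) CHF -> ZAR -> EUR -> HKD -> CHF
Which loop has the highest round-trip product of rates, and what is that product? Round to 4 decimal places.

0.9700

(1) 0.05554 × 1.168 × 8.981 × 1.665 = 0.97004
(2) 17.41 × 0.06448 × 7.938 × 0.1031 = 0.91874
Highest is cycle (1) at 0.9700 (≤1, no arbitrage).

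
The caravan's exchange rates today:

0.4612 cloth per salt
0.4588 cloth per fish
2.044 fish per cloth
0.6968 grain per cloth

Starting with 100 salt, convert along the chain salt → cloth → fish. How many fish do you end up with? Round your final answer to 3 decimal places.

94.269

100 salt × 0.4612 = 46.12 cloth
46.12 cloth × 2.044 = 94.26928 fish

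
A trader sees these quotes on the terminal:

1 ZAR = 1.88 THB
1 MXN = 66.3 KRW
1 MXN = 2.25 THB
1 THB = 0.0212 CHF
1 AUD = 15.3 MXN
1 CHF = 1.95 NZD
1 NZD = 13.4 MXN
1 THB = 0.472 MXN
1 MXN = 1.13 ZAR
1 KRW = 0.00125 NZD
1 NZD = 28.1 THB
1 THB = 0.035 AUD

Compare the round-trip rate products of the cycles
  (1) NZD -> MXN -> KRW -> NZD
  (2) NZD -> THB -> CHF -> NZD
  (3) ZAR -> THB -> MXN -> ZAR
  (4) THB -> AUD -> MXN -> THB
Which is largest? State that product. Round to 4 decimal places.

1.2049

(1) 13.4 × 66.3 × 0.00125 = 1.11053
(2) 28.1 × 0.0212 × 1.95 = 1.16165
(3) 1.88 × 0.472 × 1.13 = 1.00272
(4) 0.035 × 15.3 × 2.25 = 1.20488
Highest is cycle (4) at 1.2049 (>1, arbitrage).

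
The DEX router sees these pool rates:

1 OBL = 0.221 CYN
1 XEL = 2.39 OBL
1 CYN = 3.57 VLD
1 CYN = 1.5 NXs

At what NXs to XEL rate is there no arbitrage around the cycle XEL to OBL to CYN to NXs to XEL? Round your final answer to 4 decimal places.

Known legs of the cycle: 2.39 × 0.221 × 1.5 = 0.792285
For no arbitrage the full-cycle product must be 1, so the missing rate is 1 / 0.792285 ≈ 1.262172.

1.2622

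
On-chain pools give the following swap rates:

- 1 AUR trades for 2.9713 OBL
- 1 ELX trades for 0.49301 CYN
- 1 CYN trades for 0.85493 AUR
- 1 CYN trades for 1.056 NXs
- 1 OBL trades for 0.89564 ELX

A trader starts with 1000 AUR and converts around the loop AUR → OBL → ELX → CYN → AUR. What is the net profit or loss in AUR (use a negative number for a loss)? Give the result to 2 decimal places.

1000 AUR × 2.9713 = 2971.3 OBL
2971.3 OBL × 0.89564 = 2661.215132 ELX
2661.215132 ELX × 0.49301 = 1312.00567222732 CYN
1312.00567222732 CYN × 0.85493 = 1121.6730093573026876 AUR
Net change: 1121.6730093573026876 − 1000 = 121.6730093573026876 AUR

121.67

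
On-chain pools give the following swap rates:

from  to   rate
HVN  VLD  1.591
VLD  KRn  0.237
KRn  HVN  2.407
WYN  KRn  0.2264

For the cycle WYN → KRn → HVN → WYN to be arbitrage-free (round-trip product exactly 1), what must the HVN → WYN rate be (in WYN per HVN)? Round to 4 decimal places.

1.8350

Known legs of the cycle: 0.2264 × 2.407 = 0.5449448
For no arbitrage the full-cycle product must be 1, so the missing rate is 1 / 0.5449448 ≈ 1.835048.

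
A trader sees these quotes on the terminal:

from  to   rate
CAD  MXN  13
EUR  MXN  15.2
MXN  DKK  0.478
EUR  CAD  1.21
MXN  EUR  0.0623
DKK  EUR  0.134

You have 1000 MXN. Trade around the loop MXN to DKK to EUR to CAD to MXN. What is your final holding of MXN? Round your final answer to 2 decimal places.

1000 MXN × 0.478 = 478 DKK
478 DKK × 0.134 = 64.052 EUR
64.052 EUR × 1.21 = 77.50292 CAD
77.50292 CAD × 13 = 1007.53796 MXN

1007.54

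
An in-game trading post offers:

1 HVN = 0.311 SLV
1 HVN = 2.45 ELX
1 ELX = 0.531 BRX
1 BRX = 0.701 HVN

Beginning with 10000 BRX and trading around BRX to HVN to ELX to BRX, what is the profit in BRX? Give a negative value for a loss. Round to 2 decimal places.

10000 BRX × 0.701 = 7010 HVN
7010 HVN × 2.45 = 17174.5 ELX
17174.5 ELX × 0.531 = 9119.6595 BRX
Net change: 9119.6595 − 10000 = -880.3405 BRX

-880.34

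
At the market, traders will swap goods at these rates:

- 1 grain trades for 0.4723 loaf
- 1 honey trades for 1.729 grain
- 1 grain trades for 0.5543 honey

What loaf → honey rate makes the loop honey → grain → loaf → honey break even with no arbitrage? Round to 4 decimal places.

Known legs of the cycle: 1.729 × 0.4723 = 0.8166067
For no arbitrage the full-cycle product must be 1, so the missing rate is 1 / 0.8166067 ≈ 1.224580.

1.2246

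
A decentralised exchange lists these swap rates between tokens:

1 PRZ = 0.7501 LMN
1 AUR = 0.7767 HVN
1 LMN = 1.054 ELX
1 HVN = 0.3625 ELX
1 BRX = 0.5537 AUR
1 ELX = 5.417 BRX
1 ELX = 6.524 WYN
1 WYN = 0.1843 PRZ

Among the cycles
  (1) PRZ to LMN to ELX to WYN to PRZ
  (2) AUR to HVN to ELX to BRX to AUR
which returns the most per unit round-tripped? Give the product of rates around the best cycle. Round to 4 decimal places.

0.9506

(1) 0.7501 × 1.054 × 6.524 × 0.1843 = 0.95060
(2) 0.7767 × 0.3625 × 5.417 × 0.5537 = 0.84449
Highest is cycle (1) at 0.9506 (≤1, no arbitrage).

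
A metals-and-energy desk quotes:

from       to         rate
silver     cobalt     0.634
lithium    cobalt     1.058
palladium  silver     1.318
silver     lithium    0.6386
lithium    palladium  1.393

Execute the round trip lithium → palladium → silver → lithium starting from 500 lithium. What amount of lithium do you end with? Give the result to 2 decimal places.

500 lithium × 1.393 = 696.5 palladium
696.5 palladium × 1.318 = 917.987 silver
917.987 silver × 0.6386 = 586.2264982 lithium

586.23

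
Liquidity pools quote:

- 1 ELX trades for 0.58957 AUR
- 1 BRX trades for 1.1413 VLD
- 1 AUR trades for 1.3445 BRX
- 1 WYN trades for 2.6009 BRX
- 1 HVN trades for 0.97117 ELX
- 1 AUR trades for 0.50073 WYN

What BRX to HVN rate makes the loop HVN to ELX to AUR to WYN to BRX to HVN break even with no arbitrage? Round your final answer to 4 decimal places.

Known legs of the cycle: 0.97117 × 0.58957 × 0.50073 × 2.6009 = 0.7456892828425830633
For no arbitrage the full-cycle product must be 1, so the missing rate is 1 / 0.7456892828425830633 ≈ 1.341041.

1.3410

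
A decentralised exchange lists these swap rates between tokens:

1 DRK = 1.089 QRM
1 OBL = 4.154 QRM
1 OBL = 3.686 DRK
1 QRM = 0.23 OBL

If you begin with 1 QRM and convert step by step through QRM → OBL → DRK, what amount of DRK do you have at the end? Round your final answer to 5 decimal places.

0.84778

1 QRM × 0.23 = 0.23 OBL
0.23 OBL × 3.686 = 0.84778 DRK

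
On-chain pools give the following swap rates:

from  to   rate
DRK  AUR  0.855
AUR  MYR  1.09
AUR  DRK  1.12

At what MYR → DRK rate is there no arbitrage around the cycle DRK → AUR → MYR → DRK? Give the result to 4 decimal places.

Known legs of the cycle: 0.855 × 1.09 = 0.93195
For no arbitrage the full-cycle product must be 1, so the missing rate is 1 / 0.93195 ≈ 1.073019.

1.0730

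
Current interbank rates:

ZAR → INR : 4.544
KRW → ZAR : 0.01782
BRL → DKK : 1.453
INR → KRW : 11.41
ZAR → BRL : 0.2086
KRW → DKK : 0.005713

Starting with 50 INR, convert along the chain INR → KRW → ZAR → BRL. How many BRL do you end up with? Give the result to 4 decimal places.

50 INR × 11.41 = 570.5 KRW
570.5 KRW × 0.01782 = 10.16631 ZAR
10.16631 ZAR × 0.2086 = 2.120692266 BRL

2.1207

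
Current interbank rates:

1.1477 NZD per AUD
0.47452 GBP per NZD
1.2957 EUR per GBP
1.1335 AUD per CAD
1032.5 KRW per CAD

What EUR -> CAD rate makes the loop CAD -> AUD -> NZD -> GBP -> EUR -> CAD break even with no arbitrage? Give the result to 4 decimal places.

1.2502

Known legs of the cycle: 1.1335 × 1.1477 × 0.47452 × 1.2957 = 0.7998506215059738
For no arbitrage the full-cycle product must be 1, so the missing rate is 1 / 0.7998506215059738 ≈ 1.250233.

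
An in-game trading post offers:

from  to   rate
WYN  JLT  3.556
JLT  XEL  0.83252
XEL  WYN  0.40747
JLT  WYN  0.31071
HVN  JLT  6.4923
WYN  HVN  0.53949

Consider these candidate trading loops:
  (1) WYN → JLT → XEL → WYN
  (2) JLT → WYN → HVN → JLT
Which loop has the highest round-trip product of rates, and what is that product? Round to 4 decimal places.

(1) 3.556 × 0.83252 × 0.40747 = 1.20629
(2) 0.31071 × 0.53949 × 6.4923 = 1.08827
Highest is cycle (1) at 1.2063 (>1, arbitrage).

1.2063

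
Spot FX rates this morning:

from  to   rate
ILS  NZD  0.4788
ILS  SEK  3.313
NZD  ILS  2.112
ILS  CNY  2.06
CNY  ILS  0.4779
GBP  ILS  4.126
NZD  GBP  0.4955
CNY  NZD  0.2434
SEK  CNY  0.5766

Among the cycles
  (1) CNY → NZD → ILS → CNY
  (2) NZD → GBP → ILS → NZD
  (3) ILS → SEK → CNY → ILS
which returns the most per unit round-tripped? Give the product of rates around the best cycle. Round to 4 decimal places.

1.0590

(1) 0.2434 × 2.112 × 2.06 = 1.05897
(2) 0.4955 × 4.126 × 0.4788 = 0.97887
(3) 3.313 × 0.5766 × 0.4779 = 0.91292
Highest is cycle (1) at 1.0590 (>1, arbitrage).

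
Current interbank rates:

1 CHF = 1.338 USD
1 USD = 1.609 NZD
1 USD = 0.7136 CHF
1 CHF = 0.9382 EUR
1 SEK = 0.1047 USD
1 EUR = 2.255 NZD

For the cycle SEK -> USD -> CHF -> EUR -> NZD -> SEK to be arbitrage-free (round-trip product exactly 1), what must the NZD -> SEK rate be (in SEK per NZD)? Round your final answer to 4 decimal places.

6.3264

Known legs of the cycle: 0.1047 × 0.7136 × 0.9382 × 2.255 = 0.15806783242272
For no arbitrage the full-cycle product must be 1, so the missing rate is 1 / 0.15806783242272 ≈ 6.326398.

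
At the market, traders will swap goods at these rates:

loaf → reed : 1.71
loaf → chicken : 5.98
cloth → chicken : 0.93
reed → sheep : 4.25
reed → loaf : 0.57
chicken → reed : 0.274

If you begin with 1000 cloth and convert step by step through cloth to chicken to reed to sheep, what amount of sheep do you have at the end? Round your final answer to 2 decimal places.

1000 cloth × 0.93 = 930 chicken
930 chicken × 0.274 = 254.82 reed
254.82 reed × 4.25 = 1082.985 sheep

1082.99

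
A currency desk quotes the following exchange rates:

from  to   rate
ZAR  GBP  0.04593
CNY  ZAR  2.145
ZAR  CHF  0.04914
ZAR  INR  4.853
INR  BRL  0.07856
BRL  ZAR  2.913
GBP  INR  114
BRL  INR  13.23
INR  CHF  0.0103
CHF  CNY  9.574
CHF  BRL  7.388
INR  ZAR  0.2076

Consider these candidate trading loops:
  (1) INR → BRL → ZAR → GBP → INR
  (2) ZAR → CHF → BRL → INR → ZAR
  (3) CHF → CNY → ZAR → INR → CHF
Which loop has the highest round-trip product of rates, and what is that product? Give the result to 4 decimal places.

1.1982

(1) 0.07856 × 2.913 × 0.04593 × 114 = 1.19824
(2) 0.04914 × 7.388 × 13.23 × 0.2076 = 0.99712
(3) 9.574 × 2.145 × 4.853 × 0.0103 = 1.02652
Highest is cycle (1) at 1.1982 (>1, arbitrage).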